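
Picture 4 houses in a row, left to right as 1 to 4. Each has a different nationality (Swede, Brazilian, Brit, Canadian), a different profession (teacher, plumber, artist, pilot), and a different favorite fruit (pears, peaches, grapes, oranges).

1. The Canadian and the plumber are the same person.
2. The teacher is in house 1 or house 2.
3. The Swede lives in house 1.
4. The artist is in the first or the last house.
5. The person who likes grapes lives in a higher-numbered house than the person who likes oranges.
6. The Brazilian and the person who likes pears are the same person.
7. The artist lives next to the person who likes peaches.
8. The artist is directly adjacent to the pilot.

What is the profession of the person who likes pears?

artist

By clue 3, the Swede is in house 1.
House 1 favorite fruit: only oranges fits.
The artist is narrowed to house 1 or 4; consider each.
Placing it in house 1 leads to a contradiction, so it's in house 4.
By clue 7, the person who likes peaches is in house 3.
Clue 8: the pilot is in house 3.
So house 1 gets teacher for profession.
So house 2 gets plumber for profession.
By clue 1, the Canadian is in house 2.
So house 3 gets Brit for nationality.
So house 4 gets Brazilian for nationality.
The person who likes pears is in house 4 (clue 6).
House 2 favorite fruit: only grapes fits.
So: house 1 = Swede/teacher/oranges, house 2 = Canadian/plumber/grapes, house 3 = Brit/pilot/peaches, house 4 = Brazilian/artist/pears.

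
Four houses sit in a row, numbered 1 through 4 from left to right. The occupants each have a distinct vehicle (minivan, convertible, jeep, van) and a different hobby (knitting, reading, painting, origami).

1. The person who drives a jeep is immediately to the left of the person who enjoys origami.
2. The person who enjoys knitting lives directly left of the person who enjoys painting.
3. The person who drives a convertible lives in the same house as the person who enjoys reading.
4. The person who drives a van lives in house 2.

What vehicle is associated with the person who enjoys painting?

By clue 4, the person who drives a van is in house 2.
The person who drives a jeep is narrowed to house 1 or 3; consider each.
Placing it in house 1 leads to a contradiction, so it's in house 3.
Clue 1 places the person who enjoys origami in house 4.
From clue 3, the person who drives a convertible must be in house 1.
The person who enjoys reading is in house 1 (clue 3).
House 4's vehicle must be minivan (nothing else left).
So house 3 gets painting for hobby.
That leaves knitting as the hobby for house 2.
So: house 1 = convertible/reading, house 2 = van/knitting, house 3 = jeep/painting, house 4 = minivan/origami.

jeep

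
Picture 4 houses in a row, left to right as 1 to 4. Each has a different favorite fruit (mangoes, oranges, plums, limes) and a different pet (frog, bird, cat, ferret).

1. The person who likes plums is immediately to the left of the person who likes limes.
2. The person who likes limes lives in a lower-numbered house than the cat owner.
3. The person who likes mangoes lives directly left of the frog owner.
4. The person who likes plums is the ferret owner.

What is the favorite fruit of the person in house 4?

oranges

That leaves oranges as the favorite fruit for house 4.
The person who likes limes is narrowed to house 2 or 3; consider each.
Placing it in house 3 leads to a contradiction, so it's in house 2.
Clue 1 places the person who likes plums in house 1.
By clue 4, the ferret owner is in house 1.
The only favorite fruit still possible for house 3 is mangoes.
Clue 3: the frog owner is in house 4.
That leaves bird as the pet for house 2.
House 3's pet must be cat (nothing else left).
So: house 1 = plums/ferret, house 2 = limes/bird, house 3 = mangoes/cat, house 4 = oranges/frog.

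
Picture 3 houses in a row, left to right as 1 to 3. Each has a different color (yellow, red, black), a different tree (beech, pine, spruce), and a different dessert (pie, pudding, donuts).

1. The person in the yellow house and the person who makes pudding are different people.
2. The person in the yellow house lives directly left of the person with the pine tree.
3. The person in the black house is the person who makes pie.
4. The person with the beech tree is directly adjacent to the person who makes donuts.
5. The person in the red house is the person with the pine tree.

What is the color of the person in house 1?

black

The person in the red house is narrowed to house 2 or 3; consider each.
Placing it in house 2 leads to a contradiction, so it's in house 3.
By clue 5, the person with the pine tree is in house 3.
By clue 2, the person in the yellow house is in house 2.
House 1's color must be black (nothing else left).
From clue 3, the person who makes pie must be in house 1.
So house 2 gets donuts for dessert.
So house 3 gets pudding for dessert.
From clue 4, the person with the beech tree must be in house 1.
House 2 tree: only spruce fits.
So: house 1 = black/beech/pie, house 2 = yellow/spruce/donuts, house 3 = red/pine/pudding.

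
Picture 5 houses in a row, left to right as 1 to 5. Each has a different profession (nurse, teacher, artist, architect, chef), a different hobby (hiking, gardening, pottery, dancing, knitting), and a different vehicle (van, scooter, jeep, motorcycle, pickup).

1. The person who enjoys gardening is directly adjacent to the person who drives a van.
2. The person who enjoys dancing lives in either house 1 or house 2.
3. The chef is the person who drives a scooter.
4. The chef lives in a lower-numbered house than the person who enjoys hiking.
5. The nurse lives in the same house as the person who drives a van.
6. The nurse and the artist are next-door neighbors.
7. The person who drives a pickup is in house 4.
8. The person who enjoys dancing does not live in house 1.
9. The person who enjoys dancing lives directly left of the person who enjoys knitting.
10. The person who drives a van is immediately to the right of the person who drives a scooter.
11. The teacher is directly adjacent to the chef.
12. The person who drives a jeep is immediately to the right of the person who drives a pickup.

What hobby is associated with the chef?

dancing

The person who drives a pickup is in house 4 (clue 7).
From clue 8, the person who enjoys dancing must be in house 2.
Clue 9 places the person who enjoys knitting in house 3.
Clue 12: the person who drives a jeep is in house 5.
The only profession still possible for house 5 is architect.
So house 4 gets artist for profession.
By clue 6, the nurse is in house 3.
By clue 5, the person who drives a van is in house 3.
By clue 10, the person who drives a scooter is in house 2.
The only vehicle still possible for house 1 is motorcycle.
By clue 1, the person who enjoys gardening is in house 4.
Clue 3 places the chef in house 2.
From clue 11, the teacher must be in house 1.
That leaves pottery as the hobby for house 1.
So house 5 gets hiking for hobby.
So: house 1 = teacher/pottery/motorcycle, house 2 = chef/dancing/scooter, house 3 = nurse/knitting/van, house 4 = artist/gardening/pickup, house 5 = architect/hiking/jeep.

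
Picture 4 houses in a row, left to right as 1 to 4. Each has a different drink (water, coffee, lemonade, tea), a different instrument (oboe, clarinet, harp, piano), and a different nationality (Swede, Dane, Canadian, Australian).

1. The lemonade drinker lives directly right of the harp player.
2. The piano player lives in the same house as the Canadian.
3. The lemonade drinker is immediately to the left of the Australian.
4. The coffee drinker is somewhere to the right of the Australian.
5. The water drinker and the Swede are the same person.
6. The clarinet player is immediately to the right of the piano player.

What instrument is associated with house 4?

Clue 4 places the coffee drinker in house 4.
Clue 4 places the Australian in house 3.
From clue 3, the lemonade drinker must be in house 2.
That leaves tea as the drink for house 3.
That leaves oboe as the instrument for house 4.
House 4 nationality: only Dane fits.
The harp player is in house 1 (clue 1).
By clue 5, the Swede is in house 1.
House 1 drink: only water fits.
So house 2 gets piano for instrument.
The only instrument still possible for house 3 is clarinet.
That leaves Canadian as the nationality for house 2.
So: house 1 = water/harp/Swede, house 2 = lemonade/piano/Canadian, house 3 = tea/clarinet/Australian, house 4 = coffee/oboe/Dane.

oboe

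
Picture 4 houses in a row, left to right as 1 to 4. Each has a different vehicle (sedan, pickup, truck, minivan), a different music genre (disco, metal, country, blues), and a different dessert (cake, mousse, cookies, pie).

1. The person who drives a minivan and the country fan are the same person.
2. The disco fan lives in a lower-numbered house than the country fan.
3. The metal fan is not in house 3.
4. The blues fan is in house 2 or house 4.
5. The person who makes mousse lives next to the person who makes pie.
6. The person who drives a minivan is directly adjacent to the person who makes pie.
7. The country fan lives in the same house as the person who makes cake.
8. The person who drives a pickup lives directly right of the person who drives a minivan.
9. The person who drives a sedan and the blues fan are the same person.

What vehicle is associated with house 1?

truck

That leaves truck as the vehicle for house 1.
The only music genre still possible for house 3 is country.
The person who drives a minivan is in house 3 (clue 1).
By clue 7, the person who makes cake is in house 3.
Clue 8 places the person who drives a pickup in house 4.
House 2 vehicle: only sedan fits.
Clue 5 places the person who makes mousse in house 1.
From clue 5, the person who makes pie must be in house 2.
Clue 9: the blues fan is in house 2.
That leaves metal as the music genre for house 4.
House 4's dessert must be cookies (nothing else left).
The only music genre still possible for house 1 is disco.
So: house 1 = truck/disco/mousse, house 2 = sedan/blues/pie, house 3 = minivan/country/cake, house 4 = pickup/metal/cookies.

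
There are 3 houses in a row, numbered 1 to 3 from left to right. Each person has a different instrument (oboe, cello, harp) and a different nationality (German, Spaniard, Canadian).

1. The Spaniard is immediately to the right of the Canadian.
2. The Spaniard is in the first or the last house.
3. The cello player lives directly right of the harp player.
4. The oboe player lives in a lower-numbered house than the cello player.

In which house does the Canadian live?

By clue 2, the Spaniard is in house 3.
So house 3 gets cello for instrument.
By clue 1, the Canadian is in house 2.
The harp player is in house 2 (clue 3).
The only instrument still possible for house 1 is oboe.
House 1 nationality: only German fits.
So: house 1 = oboe/German, house 2 = harp/Canadian, house 3 = cello/Spaniard.

2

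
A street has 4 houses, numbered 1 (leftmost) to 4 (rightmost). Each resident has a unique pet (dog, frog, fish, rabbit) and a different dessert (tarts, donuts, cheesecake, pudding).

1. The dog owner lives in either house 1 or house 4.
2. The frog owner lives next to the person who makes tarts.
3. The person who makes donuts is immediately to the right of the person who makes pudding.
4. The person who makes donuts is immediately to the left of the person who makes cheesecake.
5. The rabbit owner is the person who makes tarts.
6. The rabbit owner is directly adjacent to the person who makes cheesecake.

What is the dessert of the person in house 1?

pudding

House 1 dessert: only pudding fits.
Clue 3: the person who makes donuts is in house 2.
From clue 4, the person who makes cheesecake must be in house 3.
House 4 dessert: only tarts fits.
Clue 2: the frog owner is in house 3.
From clue 5, the rabbit owner must be in house 4.
The only pet still possible for house 2 is fish.
That leaves dog as the pet for house 1.
So: house 1 = dog/pudding, house 2 = fish/donuts, house 3 = frog/cheesecake, house 4 = rabbit/tarts.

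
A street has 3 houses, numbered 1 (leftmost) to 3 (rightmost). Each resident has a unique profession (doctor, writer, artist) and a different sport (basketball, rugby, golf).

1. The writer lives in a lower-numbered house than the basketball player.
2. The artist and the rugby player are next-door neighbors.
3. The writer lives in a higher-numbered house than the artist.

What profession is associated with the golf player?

Clue 3: the writer is in house 2.
The artist is in house 1 (clue 3).
House 3 profession: only doctor fits.
The basketball player is in house 3 (clue 1).
Clue 2 places the rugby player in house 2.
House 1's sport must be golf (nothing else left).
So: house 1 = artist/golf, house 2 = writer/rugby, house 3 = doctor/basketball.

artist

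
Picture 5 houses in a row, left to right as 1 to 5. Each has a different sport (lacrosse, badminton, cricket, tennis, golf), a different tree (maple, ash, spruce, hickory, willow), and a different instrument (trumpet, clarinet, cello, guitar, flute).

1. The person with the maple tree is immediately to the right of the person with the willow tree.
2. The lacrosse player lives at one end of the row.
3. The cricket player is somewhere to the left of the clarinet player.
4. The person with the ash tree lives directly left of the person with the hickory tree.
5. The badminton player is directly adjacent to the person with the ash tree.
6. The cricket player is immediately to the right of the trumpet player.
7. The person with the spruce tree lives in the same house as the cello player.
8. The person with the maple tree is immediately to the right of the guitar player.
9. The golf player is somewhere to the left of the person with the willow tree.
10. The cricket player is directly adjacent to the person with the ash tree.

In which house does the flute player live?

3

The lacrosse player is narrowed to house 1 or 5; consider each.
Placing it in house 1 leads to a contradiction, so it's in house 5.
The cricket player is narrowed to house 2 or 3 or 4; consider each.
Placing it in house 2 and house 4 leads to a contradiction, so it's in house 3.
By clue 6, the trumpet player is in house 2.
House 1 tree: only spruce fits.
From clue 5, the badminton player must be in house 1.
Clue 5 places the person with the ash tree in house 2.
From clue 7, the cello player must be in house 1.
House 2's sport must be golf (nothing else left).
The only sport still possible for house 4 is tennis.
Clue 4: the person with the hickory tree is in house 3.
The only tree still possible for house 4 is willow.
So house 5 gets maple for tree.
From clue 8, the guitar player must be in house 4.
So house 3 gets flute for instrument.
That leaves clarinet as the instrument for house 5.
So: house 1 = badminton/spruce/cello, house 2 = golf/ash/trumpet, house 3 = cricket/hickory/flute, house 4 = tennis/willow/guitar, house 5 = lacrosse/maple/clarinet.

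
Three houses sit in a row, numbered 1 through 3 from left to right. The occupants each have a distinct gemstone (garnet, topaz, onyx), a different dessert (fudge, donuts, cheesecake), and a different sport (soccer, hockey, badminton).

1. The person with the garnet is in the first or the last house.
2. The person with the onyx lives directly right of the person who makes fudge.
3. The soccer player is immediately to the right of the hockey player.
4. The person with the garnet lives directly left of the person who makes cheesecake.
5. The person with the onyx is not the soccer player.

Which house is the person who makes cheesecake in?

2

From clue 4, the person with the garnet must be in house 1.
The person who makes cheesecake is in house 2 (clue 4).
The only dessert still possible for house 3 is donuts.
From clue 2, the person with the onyx must be in house 2.
Clue 5: the soccer player is in house 3.
House 3's gemstone must be topaz (nothing else left).
That leaves fudge as the dessert for house 1.
By clue 3, the hockey player is in house 2.
House 1's sport must be badminton (nothing else left).
So: house 1 = garnet/fudge/badminton, house 2 = onyx/cheesecake/hockey, house 3 = topaz/donuts/soccer.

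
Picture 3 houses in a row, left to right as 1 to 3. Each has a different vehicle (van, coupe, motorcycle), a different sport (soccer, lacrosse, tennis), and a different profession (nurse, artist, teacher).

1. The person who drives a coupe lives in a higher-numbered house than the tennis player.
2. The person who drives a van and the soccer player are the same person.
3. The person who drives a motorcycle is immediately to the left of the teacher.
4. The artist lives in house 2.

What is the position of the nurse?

Clue 4 places the artist in house 2.
That leaves nurse as the profession for house 1.
House 3's profession must be teacher (nothing else left).
Clue 3 places the person who drives a motorcycle in house 2.
House 1's vehicle must be van (nothing else left).
The only vehicle still possible for house 3 is coupe.
The soccer player is in house 1 (clue 2).
So house 2 gets tennis for sport.
House 3 sport: only lacrosse fits.
So: house 1 = van/soccer/nurse, house 2 = motorcycle/tennis/artist, house 3 = coupe/lacrosse/teacher.

1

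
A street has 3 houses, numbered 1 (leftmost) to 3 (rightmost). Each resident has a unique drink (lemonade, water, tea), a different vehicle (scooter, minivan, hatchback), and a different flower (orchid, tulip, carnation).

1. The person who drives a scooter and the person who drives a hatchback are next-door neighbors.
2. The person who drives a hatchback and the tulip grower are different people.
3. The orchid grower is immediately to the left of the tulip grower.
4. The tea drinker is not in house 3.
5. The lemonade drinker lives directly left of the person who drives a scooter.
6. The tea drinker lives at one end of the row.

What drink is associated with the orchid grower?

From clue 6, the tea drinker must be in house 1.
So house 3 gets water for drink.
By clue 5, the person who drives a scooter is in house 3.
The only drink still possible for house 2 is lemonade.
Clue 1 places the person who drives a hatchback in house 2.
By clue 2, the tulip grower is in house 3.
Clue 3: the orchid grower is in house 2.
House 1's vehicle must be minivan (nothing else left).
House 1's flower must be carnation (nothing else left).
So: house 1 = tea/minivan/carnation, house 2 = lemonade/hatchback/orchid, house 3 = water/scooter/tulip.

lemonade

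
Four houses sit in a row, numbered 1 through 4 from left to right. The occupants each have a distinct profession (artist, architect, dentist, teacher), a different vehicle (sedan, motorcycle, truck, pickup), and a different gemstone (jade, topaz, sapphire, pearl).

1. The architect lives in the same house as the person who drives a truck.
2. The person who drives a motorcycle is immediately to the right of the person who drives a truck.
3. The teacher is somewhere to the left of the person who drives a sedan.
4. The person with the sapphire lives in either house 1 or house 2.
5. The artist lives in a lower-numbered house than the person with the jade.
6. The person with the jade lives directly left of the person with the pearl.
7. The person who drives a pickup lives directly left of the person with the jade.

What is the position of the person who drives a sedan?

4

House 4 profession: only dentist fits.
The artist is narrowed to house 1 or 2; consider each.
Placing it in house 2 leads to a contradiction, so it's in house 1.
That leaves pickup as the vehicle for house 1.
House 2 vehicle: only truck fits.
Clue 1: the architect is in house 2.
Clue 2: the person who drives a motorcycle is in house 3.
From clue 7, the person with the jade must be in house 2.
That leaves teacher as the profession for house 3.
House 4's vehicle must be sedan (nothing else left).
House 1's gemstone must be sapphire (nothing else left).
From clue 6, the person with the pearl must be in house 3.
House 4 gemstone: only topaz fits.
So: house 1 = artist/pickup/sapphire, house 2 = architect/truck/jade, house 3 = teacher/motorcycle/pearl, house 4 = dentist/sedan/topaz.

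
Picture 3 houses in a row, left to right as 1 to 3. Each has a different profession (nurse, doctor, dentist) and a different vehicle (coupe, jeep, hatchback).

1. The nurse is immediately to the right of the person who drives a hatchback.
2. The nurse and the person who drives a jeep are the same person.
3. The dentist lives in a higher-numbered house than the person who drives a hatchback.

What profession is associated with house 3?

dentist

House 1 profession: only doctor fits.
The dentist is narrowed to house 2 or 3; consider each.
Placing it in house 2 leads to a contradiction, so it's in house 3.
House 2's profession must be nurse (nothing else left).
Clue 1: the person who drives a hatchback is in house 1.
Clue 2: the person who drives a jeep is in house 2.
That leaves coupe as the vehicle for house 3.
So: house 1 = doctor/hatchback, house 2 = nurse/jeep, house 3 = dentist/coupe.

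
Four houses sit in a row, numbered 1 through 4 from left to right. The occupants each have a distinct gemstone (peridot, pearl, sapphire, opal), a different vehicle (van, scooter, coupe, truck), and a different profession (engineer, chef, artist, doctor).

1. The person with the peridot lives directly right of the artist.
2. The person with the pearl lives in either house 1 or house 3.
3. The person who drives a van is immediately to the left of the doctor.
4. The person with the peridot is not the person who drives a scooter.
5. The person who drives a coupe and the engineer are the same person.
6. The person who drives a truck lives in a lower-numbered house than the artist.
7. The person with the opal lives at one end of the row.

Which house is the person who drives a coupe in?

4

House 2's gemstone must be sapphire (nothing else left).
The person with the opal is narrowed to house 1 or 4; consider each.
Placing it in house 4 leads to a contradiction, so it's in house 1.
House 4 gemstone: only peridot fits.
Clue 1 places the artist in house 3.
House 3's gemstone must be pearl (nothing else left).
House 4's vehicle must be coupe (nothing else left).
Clue 5 places the engineer in house 4.
So house 1 gets chef for profession.
That leaves doctor as the profession for house 2.
From clue 3, the person who drives a van must be in house 1.
So house 2 gets truck for vehicle.
That leaves scooter as the vehicle for house 3.
So: house 1 = opal/van/chef, house 2 = sapphire/truck/doctor, house 3 = pearl/scooter/artist, house 4 = peridot/coupe/engineer.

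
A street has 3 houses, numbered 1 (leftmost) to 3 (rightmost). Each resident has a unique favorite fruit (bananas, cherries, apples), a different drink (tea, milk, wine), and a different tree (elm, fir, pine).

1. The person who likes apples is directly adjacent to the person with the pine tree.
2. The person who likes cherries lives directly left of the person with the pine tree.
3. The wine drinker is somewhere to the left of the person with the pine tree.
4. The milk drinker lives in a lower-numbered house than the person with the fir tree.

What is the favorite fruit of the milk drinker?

House 3's drink must be tea (nothing else left).
The only tree still possible for house 1 is elm.
The person who likes cherries is narrowed to house 1 or 2; consider each.
Placing it in house 2 leads to a contradiction, so it's in house 1.
The person with the pine tree is in house 2 (clue 2).
The wine drinker is in house 1 (clue 3).
That leaves milk as the drink for house 2.
The only tree still possible for house 3 is fir.
Clue 1: the person who likes apples is in house 3.
House 2's favorite fruit must be bananas (nothing else left).
So: house 1 = cherries/wine/elm, house 2 = bananas/milk/pine, house 3 = apples/tea/fir.

bananas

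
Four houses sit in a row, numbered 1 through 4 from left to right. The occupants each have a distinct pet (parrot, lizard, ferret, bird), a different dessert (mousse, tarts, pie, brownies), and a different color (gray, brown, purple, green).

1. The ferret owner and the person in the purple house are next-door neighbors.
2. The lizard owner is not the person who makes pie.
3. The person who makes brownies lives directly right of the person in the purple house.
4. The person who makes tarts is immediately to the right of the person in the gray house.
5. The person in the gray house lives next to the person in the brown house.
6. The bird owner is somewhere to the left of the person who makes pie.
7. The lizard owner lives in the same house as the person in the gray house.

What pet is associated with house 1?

The only dessert still possible for house 1 is mousse.
The bird owner is narrowed to house 1 or 2 or 3; consider each.
Placing it in house 1 and house 3 leads to a contradiction, so it's in house 2.
House 2 dessert: only tarts fits.
From clue 4, the person in the gray house must be in house 1.
The person in the brown house is in house 2 (clue 5).
Clue 7 places the lizard owner in house 1.
House 3's color must be purple (nothing else left).
That leaves green as the color for house 4.
Clue 1: the ferret owner is in house 4.
Clue 3 places the person who makes brownies in house 4.
So house 3 gets parrot for pet.
House 3's dessert must be pie (nothing else left).
So: house 1 = lizard/mousse/gray, house 2 = bird/tarts/brown, house 3 = parrot/pie/purple, house 4 = ferret/brownies/green.

lizard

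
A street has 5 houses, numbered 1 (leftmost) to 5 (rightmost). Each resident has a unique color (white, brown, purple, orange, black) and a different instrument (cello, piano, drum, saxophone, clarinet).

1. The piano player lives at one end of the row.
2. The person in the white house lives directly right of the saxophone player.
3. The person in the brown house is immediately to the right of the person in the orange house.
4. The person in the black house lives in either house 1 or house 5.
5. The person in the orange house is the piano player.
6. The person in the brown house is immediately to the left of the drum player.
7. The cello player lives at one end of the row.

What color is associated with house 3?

Clue 5 places the person in the orange house in house 1.
Clue 5 places the piano player in house 1.
That leaves black as the color for house 5.
Clue 3: the person in the brown house is in house 2.
By clue 6, the drum player is in house 3.
House 2 instrument: only saxophone fits.
House 4's instrument must be clarinet (nothing else left).
House 5 instrument: only cello fits.
Clue 2 places the person in the white house in house 3.
House 4 color: only purple fits.
So: house 1 = orange/piano, house 2 = brown/saxophone, house 3 = white/drum, house 4 = purple/clarinet, house 5 = black/cello.

white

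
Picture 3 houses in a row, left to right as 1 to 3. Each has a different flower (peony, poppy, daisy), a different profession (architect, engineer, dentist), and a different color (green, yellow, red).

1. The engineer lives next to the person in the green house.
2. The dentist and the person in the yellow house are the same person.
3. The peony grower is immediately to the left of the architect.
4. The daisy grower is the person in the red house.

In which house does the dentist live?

1

The peony grower is narrowed to house 1 or 2; consider each.
Placing it in house 2 leads to a contradiction, so it's in house 1.
Clue 3 places the architect in house 2.
The person in the green house is in house 2 (clue 1).
The only color still possible for house 1 is yellow.
The only color still possible for house 3 is red.
The dentist is in house 1 (clue 2).
From clue 4, the daisy grower must be in house 3.
House 2 flower: only poppy fits.
That leaves engineer as the profession for house 3.
So: house 1 = peony/dentist/yellow, house 2 = poppy/architect/green, house 3 = daisy/engineer/red.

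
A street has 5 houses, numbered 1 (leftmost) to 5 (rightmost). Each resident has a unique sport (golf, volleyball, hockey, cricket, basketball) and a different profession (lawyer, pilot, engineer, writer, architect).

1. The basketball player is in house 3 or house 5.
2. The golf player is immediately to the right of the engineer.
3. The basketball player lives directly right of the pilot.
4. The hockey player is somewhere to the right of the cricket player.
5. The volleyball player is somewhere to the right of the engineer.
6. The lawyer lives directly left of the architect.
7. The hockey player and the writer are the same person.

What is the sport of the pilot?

golf

House 1's sport must be cricket (nothing else left).
The basketball player is narrowed to house 3 or 5; consider each.
Placing it in house 5 leads to a contradiction, so it's in house 3.
By clue 3, the pilot is in house 2.
House 1 profession: only engineer fits.
House 3 profession: only lawyer fits.
Clue 2: the golf player is in house 2.
The architect is in house 4 (clue 6).
That leaves writer as the profession for house 5.
By clue 7, the hockey player is in house 5.
House 4 sport: only volleyball fits.
So: house 1 = cricket/engineer, house 2 = golf/pilot, house 3 = basketball/lawyer, house 4 = volleyball/architect, house 5 = hockey/writer.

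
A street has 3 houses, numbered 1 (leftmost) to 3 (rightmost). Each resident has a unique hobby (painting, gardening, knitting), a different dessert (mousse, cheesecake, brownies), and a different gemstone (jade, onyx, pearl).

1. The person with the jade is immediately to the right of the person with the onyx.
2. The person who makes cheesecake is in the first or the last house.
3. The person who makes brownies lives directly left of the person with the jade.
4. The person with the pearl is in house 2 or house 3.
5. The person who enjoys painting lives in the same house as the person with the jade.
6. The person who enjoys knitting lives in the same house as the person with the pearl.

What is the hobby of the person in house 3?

That leaves gardening as the hobby for house 1.
House 1 gemstone: only onyx fits.
Clue 1: the person with the jade is in house 2.
Clue 3 places the person who makes brownies in house 1.
Clue 5 places the person who enjoys painting in house 2.
The only hobby still possible for house 3 is knitting.
So house 2 gets mousse for dessert.
The only dessert still possible for house 3 is cheesecake.
House 3's gemstone must be pearl (nothing else left).
So: house 1 = gardening/brownies/onyx, house 2 = painting/mousse/jade, house 3 = knitting/cheesecake/pearl.

knitting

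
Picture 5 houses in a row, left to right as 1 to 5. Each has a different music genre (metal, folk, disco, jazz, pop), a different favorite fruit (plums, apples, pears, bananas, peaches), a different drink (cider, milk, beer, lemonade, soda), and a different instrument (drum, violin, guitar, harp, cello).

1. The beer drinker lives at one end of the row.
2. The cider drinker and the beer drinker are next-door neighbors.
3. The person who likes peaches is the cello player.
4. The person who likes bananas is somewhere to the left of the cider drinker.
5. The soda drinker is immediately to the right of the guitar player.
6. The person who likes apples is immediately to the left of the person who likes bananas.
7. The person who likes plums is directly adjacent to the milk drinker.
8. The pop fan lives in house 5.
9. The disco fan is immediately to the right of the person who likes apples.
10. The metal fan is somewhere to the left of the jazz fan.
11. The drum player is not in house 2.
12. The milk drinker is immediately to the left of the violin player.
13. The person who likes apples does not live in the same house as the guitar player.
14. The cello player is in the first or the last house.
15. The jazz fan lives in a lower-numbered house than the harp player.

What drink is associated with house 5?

beer

The pop fan is in house 5 (clue 8).
Clue 4 places the cider drinker in house 4.
From clue 2, the beer drinker must be in house 5.
The disco fan is narrowed to house 2 or 3; consider each.
Placing it in house 3 leads to a contradiction, so it's in house 2.
Clue 9: the person who likes apples is in house 1.
Clue 13 places the guitar player in house 2.
House 5's favorite fruit must be peaches (nothing else left).
From clue 3, the cello player must be in house 5.
From clue 5, the soda drinker must be in house 3.
By clue 6, the person who likes bananas is in house 2.
The only drink still possible for house 1 is lemonade.
So house 2 gets milk for drink.
House 1's instrument must be drum (nothing else left).
House 3's instrument must be violin (nothing else left).
House 4's instrument must be harp (nothing else left).
Clue 7 places the person who likes plums in house 3.
The jazz fan is in house 3 (clue 15).
The only music genre still possible for house 4 is folk.
That leaves pears as the favorite fruit for house 4.
So house 1 gets metal for music genre.
So: house 1 = metal/apples/lemonade/drum, house 2 = disco/bananas/milk/guitar, house 3 = jazz/plums/soda/violin, house 4 = folk/pears/cider/harp, house 5 = pop/peaches/beer/cello.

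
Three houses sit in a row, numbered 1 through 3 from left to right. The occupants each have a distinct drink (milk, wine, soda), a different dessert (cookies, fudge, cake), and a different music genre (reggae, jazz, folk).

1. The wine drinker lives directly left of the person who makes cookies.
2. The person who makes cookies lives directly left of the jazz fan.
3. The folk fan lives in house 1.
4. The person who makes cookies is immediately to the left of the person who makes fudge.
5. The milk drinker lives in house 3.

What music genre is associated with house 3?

From clue 2, the person who makes cookies must be in house 2.
By clue 2, the jazz fan is in house 3.
Clue 3 places the folk fan in house 1.
By clue 4, the person who makes fudge is in house 3.
The milk drinker is in house 3 (clue 5).
The only dessert still possible for house 1 is cake.
That leaves reggae as the music genre for house 2.
By clue 1, the wine drinker is in house 1.
That leaves soda as the drink for house 2.
So: house 1 = wine/cake/folk, house 2 = soda/cookies/reggae, house 3 = milk/fudge/jazz.

jazz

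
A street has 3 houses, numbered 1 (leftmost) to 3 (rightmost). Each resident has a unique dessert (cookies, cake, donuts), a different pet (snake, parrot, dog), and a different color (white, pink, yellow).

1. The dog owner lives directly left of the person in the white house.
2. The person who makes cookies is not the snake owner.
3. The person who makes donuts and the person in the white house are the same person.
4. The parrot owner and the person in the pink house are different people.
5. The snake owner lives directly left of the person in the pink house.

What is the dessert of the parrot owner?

donuts

The only pet still possible for house 3 is parrot.
House 1 color: only yellow fits.
From clue 4, the person in the pink house must be in house 2.
The snake owner is in house 1 (clue 5).
That leaves dog as the pet for house 2.
The only color still possible for house 3 is white.
From clue 3, the person who makes donuts must be in house 3.
The only dessert still possible for house 1 is cake.
So house 2 gets cookies for dessert.
So: house 1 = cake/snake/yellow, house 2 = cookies/dog/pink, house 3 = donuts/parrot/white.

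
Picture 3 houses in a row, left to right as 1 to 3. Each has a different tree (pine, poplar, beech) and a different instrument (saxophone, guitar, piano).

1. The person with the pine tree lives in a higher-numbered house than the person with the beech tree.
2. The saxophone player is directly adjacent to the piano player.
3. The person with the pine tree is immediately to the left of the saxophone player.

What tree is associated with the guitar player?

Clue 3: the person with the pine tree is in house 2.
From clue 3, the saxophone player must be in house 3.
House 1's tree must be beech (nothing else left).
So house 3 gets poplar for tree.
By clue 2, the piano player is in house 2.
That leaves guitar as the instrument for house 1.
So: house 1 = beech/guitar, house 2 = pine/piano, house 3 = poplar/saxophone.

beech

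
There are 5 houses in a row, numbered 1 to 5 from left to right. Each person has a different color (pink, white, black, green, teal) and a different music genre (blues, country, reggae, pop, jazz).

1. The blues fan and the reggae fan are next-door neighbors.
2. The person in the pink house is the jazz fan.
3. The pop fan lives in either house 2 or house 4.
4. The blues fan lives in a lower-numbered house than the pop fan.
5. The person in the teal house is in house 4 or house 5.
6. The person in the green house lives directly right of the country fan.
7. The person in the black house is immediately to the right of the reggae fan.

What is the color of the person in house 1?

white

So house 5 gets jazz for music genre.
From clue 2, the person in the pink house must be in house 5.
House 1's color must be white (nothing else left).
So house 4 gets teal for color.
House 3 music genre: only blues fits.
So house 4 gets pop for music genre.
By clue 1, the reggae fan is in house 2.
From clue 7, the person in the black house must be in house 3.
So house 2 gets green for color.
House 1's music genre must be country (nothing else left).
So: house 1 = white/country, house 2 = green/reggae, house 3 = black/blues, house 4 = teal/pop, house 5 = pink/jazz.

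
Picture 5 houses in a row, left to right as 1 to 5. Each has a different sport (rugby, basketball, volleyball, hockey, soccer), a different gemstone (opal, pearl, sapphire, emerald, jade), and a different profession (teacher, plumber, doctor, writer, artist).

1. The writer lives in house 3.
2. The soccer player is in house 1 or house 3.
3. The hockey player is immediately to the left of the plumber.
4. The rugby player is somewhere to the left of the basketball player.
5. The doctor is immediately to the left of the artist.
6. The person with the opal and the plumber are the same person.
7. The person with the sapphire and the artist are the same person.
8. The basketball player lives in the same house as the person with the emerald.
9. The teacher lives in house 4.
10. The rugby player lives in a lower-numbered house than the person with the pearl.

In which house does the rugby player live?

From clue 1, the writer must be in house 3.
By clue 9, the teacher is in house 4.
House 1 gemstone: only jade fits.
The only profession still possible for house 1 is doctor.
Clue 5: the artist is in house 2.
The person with the sapphire is in house 2 (clue 7).
The only profession still possible for house 5 is plumber.
Clue 3: the hockey player is in house 4.
That leaves opal as the gemstone for house 5.
The basketball player is in house 3 (clue 8).
Clue 8: the person with the emerald is in house 3.
That leaves soccer as the sport for house 1.
So house 5 gets volleyball for sport.
House 4 gemstone: only pearl fits.
That leaves rugby as the sport for house 2.
So: house 1 = soccer/jade/doctor, house 2 = rugby/sapphire/artist, house 3 = basketball/emerald/writer, house 4 = hockey/pearl/teacher, house 5 = volleyball/opal/plumber.

2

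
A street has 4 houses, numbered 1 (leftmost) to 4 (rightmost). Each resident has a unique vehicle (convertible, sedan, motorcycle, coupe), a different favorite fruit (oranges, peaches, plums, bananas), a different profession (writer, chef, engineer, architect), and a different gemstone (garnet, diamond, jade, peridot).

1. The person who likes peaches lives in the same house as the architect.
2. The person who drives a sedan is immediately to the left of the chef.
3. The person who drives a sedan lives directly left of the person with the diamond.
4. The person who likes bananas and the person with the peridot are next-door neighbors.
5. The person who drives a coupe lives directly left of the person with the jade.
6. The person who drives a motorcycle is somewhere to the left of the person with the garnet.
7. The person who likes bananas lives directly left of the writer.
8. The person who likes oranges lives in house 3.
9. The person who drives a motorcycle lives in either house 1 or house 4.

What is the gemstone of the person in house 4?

diamond

The person who likes oranges is in house 3 (clue 8).
The person who drives a motorcycle is in house 1 (clue 9).
That leaves convertible as the vehicle for house 4.
So house 1 gets peridot for gemstone.
From clue 4, the person who likes bananas must be in house 2.
From clue 7, the writer must be in house 3.
So house 4 gets chef for profession.
The only gemstone still possible for house 2 is garnet.
By clue 1, the person who likes peaches is in house 1.
The architect is in house 1 (clue 1).
From clue 2, the person who drives a sedan must be in house 3.
By clue 3, the person with the diamond is in house 4.
That leaves coupe as the vehicle for house 2.
House 4 favorite fruit: only plums fits.
That leaves engineer as the profession for house 2.
That leaves jade as the gemstone for house 3.
So: house 1 = motorcycle/peaches/architect/peridot, house 2 = coupe/bananas/engineer/garnet, house 3 = sedan/oranges/writer/jade, house 4 = convertible/plums/chef/diamond.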